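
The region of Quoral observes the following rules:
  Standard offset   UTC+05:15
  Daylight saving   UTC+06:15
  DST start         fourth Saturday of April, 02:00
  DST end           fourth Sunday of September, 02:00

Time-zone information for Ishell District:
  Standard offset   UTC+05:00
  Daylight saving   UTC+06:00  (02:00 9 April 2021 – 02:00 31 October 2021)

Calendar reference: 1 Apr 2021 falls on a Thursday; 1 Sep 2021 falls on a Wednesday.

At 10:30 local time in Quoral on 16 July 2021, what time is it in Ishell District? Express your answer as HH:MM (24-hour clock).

1 April 2021 is a Thursday, so the first Saturday is April 3 and the fourth is April 24.
1 September 2021 is a Wednesday, so the first Sunday is September 5 and the fourth is September 26.
16 July 2021 falls between 24 April and 26 September, so daylight saving is in effect and Quoral is at UTC+06:15.
10:30 Quoral − 6h15m = 04:15 UTC.
At the standard offset (UTC+05:00), 04:15 UTC + 5h = 09:15 Ishell District standard time.
The standard-time date in Ishell District, 16 July 2021, lies within the daylight-saving period (9 April – 31 October), so Ishell District is on daylight time, UTC+06:00.
04:15 UTC + 6h = 10:15 Ishell District.

10:15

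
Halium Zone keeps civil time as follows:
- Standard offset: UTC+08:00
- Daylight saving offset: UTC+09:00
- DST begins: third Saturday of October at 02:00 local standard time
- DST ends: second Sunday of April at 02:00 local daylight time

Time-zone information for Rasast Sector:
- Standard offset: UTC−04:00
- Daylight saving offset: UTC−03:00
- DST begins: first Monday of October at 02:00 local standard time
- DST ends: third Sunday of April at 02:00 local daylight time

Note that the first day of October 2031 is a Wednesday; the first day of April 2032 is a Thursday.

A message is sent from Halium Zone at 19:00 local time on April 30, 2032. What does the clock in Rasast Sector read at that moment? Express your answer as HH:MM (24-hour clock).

1 October 2031 is a Wednesday, so the first Saturday is October 4 and the third is October 18.
1 April 2032 is a Thursday, so the first Sunday is April 4 and the second is April 11.
April 30, 2032 is outside the daylight-saving period (18 October 2031 – 11 April 2032), so Halium Zone is on standard time, UTC+08:00.
19:00 Halium Zone − 8h = 11:00 UTC.
1 October 2031 is a Wednesday, so the first Monday is October 6.
1 April 2032 is a Thursday, so the first Sunday is April 4 and the third is April 18.
At the standard offset (UTC−04:00), 11:00 UTC − 4h = 07:00 Rasast Sector standard time.
The standard-time date in Rasast Sector, April 30, 2032, does not fall between 6 October 2031 and 18 April 2032, so daylight saving is not in effect and Rasast Sector is at UTC−04:00.
11:00 UTC − 4h = 07:00 Rasast Sector.

07:00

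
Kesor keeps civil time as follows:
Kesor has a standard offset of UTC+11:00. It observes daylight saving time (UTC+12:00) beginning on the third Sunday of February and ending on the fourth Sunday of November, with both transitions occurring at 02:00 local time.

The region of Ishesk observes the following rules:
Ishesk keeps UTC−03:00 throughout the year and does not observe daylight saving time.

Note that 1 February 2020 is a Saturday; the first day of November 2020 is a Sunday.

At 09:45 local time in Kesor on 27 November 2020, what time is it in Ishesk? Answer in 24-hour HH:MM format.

19:45

1 February 2020 is a Saturday, so the first Sunday is February 2 and the third is February 16.
1 November 2020 is a Sunday, so the first Sunday is November 1 and the fourth is November 22.
27 November 2020 does not fall between 16 February and 22 November, so daylight saving is not in effect and Kesor is at UTC+11:00.
09:45 Kesor − 11h = 22:45 UTC (rolling into the previous day, 26 November 2020).
Ishesk has no daylight saving, so its offset is UTC−03:00 year-round.
22:45 UTC − 3h = 19:45 Ishesk.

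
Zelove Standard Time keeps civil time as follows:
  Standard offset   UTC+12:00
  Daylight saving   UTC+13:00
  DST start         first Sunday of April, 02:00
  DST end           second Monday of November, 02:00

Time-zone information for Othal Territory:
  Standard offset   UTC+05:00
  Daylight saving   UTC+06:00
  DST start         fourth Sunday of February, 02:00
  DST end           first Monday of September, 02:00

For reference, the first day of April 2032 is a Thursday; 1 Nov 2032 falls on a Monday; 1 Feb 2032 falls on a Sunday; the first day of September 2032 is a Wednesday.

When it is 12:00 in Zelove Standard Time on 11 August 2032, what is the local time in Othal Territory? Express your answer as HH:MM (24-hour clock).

05:00

1 April 2032 is a Thursday, so the first Sunday is April 4.
1 November 2032 is a Monday, so the first Monday is November 1 and the second is November 8.
Daylight saving runs 4 April – 8 November; 11 August 2032 is inside that window, so Zelove Standard Time is at UTC+13:00.
12:00 Zelove Standard Time − 13h = 23:00 UTC (rolling into the previous day, 10 August 2032).
1 February 2032 is a Sunday, so the first Sunday is February 1 and the fourth is February 22.
1 September 2032 is a Wednesday, so the first Monday is September 6.
At the standard offset (UTC+05:00), 23:00 UTC + 5h = 04:00 Othal Territory standard time (rolling into the next day, 11 August 2032).
The standard-time date in Othal Territory, 11 August 2032, lies within the daylight-saving period (22 February – 6 September), so Othal Territory is on daylight time, UTC+06:00.
23:00 UTC + 6h = 05:00 Othal Territory (rolling into the next day, 11 August 2032).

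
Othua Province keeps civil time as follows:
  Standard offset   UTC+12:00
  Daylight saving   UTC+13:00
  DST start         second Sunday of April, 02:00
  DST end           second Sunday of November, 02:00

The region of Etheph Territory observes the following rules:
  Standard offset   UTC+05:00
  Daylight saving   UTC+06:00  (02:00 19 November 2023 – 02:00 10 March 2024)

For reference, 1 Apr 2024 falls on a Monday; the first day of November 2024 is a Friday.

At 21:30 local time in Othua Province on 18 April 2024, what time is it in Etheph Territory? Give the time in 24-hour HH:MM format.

13:30

1 April 2024 is a Monday, so the first Sunday is April 7 and the second is April 14.
1 November 2024 is a Friday, so the first Sunday is November 3 and the second is November 10.
18 April 2024 lies within the daylight-saving period (14 April – 10 November), so Othua Province is on daylight time, UTC+13:00.
21:30 Othua Province − 13h = 08:30 UTC.
At the standard offset (UTC+05:00), 08:30 UTC + 5h = 13:30 Etheph Territory standard time.
The standard-time date in Etheph Territory, 18 April 2024, is outside the daylight-saving period (19 November 2023 – 10 March 2024), so Etheph Territory is on standard time, UTC+05:00.
08:30 UTC + 5h = 13:30 Etheph Territory.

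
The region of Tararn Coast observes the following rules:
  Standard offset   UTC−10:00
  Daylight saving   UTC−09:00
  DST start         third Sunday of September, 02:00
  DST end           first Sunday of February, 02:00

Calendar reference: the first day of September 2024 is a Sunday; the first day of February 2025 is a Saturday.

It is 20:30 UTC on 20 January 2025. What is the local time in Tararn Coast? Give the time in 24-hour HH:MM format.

11:30

1 September 2024 is a Sunday, so the first Sunday is September 1 and the third is September 15.
1 February 2025 is a Saturday, so the first Sunday is February 2.
At the standard offset (UTC−10:00), 20:30 UTC − 10h = 10:30 Tararn Coast standard time.
The standard-time date in Tararn Coast, 20 January 2025, lies within the daylight-saving period (15 September 2024 – 2 February 2025), so Tararn Coast is on daylight time, UTC−09:00.
20:30 UTC − 9h = 11:30 local.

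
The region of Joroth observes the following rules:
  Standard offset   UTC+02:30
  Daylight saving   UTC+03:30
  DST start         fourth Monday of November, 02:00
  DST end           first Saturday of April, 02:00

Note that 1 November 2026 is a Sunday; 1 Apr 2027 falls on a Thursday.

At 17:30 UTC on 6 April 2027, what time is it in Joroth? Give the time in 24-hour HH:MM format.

1 November 2026 is a Sunday, so the first Monday is November 2 and the fourth is November 23.
1 April 2027 is a Thursday, so the first Saturday is April 3.
At the standard offset (UTC+02:30), 17:30 UTC + 2h30m = 20:00 Joroth standard time.
The standard-time date in Joroth, 6 April 2027, is outside the daylight-saving period (23 November 2026 – 3 April 2027), so Joroth is on standard time, UTC+02:30.
17:30 UTC + 2h30m = 20:00 local.

20:00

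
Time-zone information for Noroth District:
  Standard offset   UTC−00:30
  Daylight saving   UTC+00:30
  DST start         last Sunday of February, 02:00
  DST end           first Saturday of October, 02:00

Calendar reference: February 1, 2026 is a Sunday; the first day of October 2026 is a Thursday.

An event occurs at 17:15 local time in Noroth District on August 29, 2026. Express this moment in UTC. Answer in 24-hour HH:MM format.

1 February 2026 is a Sunday, so Sundays fall on 1, 8, 15, 22; the last is February 22.
1 October 2026 is a Thursday, so the first Saturday is October 3.
August 29, 2026 falls between 22 February and 3 October, so daylight saving is in effect and Noroth District is at UTC+00:30.
17:15 local − 0h30m = 16:45 UTC.

16:45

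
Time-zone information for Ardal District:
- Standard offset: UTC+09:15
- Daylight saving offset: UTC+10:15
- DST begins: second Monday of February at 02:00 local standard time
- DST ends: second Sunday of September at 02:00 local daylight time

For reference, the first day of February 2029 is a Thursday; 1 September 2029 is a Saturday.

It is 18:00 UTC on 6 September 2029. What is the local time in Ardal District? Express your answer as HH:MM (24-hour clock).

04:15

1 February 2029 is a Thursday, so the first Monday is February 5 and the second is February 12.
1 September 2029 is a Saturday, so the first Sunday is September 2 and the second is September 9.
At the standard offset (UTC+09:15), 18:00 UTC + 9h15m = 03:15 Ardal District standard time (rolling into the next day, 7 September 2029).
The standard-time date in Ardal District, 7 September 2029, falls between 12 February and 9 September, so daylight saving is in effect and Ardal District is at UTC+10:15.
18:00 UTC + 10h15m = 04:15 local (rolling into the next day, 7 September 2029).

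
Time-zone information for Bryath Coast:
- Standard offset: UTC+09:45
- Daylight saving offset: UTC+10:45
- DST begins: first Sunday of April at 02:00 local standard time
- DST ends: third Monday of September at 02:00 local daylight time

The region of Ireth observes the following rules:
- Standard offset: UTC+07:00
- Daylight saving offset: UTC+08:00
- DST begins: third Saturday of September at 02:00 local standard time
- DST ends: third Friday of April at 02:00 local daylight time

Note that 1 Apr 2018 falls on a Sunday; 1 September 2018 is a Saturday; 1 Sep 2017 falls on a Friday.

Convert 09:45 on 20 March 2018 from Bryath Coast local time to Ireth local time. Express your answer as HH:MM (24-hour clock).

08:00

1 April 2018 is a Sunday, so the first Sunday is April 1.
1 September 2018 is a Saturday, so the first Monday is September 3 and the third is September 17.
20 March 2018 is outside the daylight-saving period (1 April – 17 September), so Bryath Coast is on standard time, UTC+09:45.
09:45 Bryath Coast − 9h45m = 00:00 UTC.
1 September 2017 is a Friday, so the first Saturday is September 2 and the third is September 16.
1 April 2018 is a Sunday, so the first Friday is April 6 and the third is April 20.
At the standard offset (UTC+07:00), 00:00 UTC + 7h = 07:00 Ireth standard time.
The standard-time date in Ireth, 20 March 2018, lies within the daylight-saving period (16 September 2017 – 20 April 2018), so Ireth is on daylight time, UTC+08:00.
00:00 UTC + 8h = 08:00 Ireth.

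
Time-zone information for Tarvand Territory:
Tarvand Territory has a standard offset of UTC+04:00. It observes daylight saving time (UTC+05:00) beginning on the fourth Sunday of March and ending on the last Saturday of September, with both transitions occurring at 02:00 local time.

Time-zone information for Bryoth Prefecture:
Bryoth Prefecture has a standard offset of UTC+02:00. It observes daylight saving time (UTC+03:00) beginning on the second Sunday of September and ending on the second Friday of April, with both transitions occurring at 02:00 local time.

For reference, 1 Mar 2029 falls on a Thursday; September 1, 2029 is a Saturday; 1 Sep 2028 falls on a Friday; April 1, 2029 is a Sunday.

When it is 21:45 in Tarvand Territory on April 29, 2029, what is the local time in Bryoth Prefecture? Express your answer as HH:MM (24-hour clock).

18:45

1 March 2029 is a Thursday, so the first Sunday is March 4 and the fourth is March 25.
1 September 2029 is a Saturday, so Saturdays fall on 1, 8, 15, 22, 29; the last is September 29.
April 29, 2029 lies within the daylight-saving period (25 March – 29 September), so Tarvand Territory is on daylight time, UTC+05:00.
21:45 Tarvand Territory − 5h = 16:45 UTC.
1 September 2028 is a Friday, so the first Sunday is September 3 and the second is September 10.
1 April 2029 is a Sunday, so the first Friday is April 6 and the second is April 13.
At the standard offset (UTC+02:00), 16:45 UTC + 2h = 18:45 Bryoth Prefecture standard time.
Daylight saving runs 10 September 2028 – 13 April 2029; the standard-time date in Bryoth Prefecture, April 29, 2029, is outside that window, so Bryoth Prefecture is on standard time at UTC+02:00.
16:45 UTC + 2h = 18:45 Bryoth Prefecture.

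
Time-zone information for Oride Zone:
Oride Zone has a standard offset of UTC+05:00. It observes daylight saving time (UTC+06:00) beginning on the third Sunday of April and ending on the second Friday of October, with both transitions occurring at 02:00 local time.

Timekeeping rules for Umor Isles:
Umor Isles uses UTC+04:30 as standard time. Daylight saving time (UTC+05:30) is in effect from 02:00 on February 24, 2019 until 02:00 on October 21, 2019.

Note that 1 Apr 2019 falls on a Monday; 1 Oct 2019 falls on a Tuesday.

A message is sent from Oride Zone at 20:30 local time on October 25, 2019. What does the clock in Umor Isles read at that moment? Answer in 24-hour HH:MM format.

20:00

1 April 2019 is a Monday, so the first Sunday is April 7 and the third is April 21.
1 October 2019 is a Tuesday, so the first Friday is October 4 and the second is October 11.
October 25, 2019 is outside the daylight-saving period (21 April – 11 October), so Oride Zone is on standard time, UTC+05:00.
20:30 Oride Zone − 5h = 15:30 UTC.
At the standard offset (UTC+04:30), 15:30 UTC + 4h30m = 20:00 Umor Isles standard time.
The standard-time date in Umor Isles, October 25, 2019, does not fall between 24 February and 21 October, so daylight saving is not in effect and Umor Isles is at UTC+04:30.
15:30 UTC + 4h30m = 20:00 Umor Isles.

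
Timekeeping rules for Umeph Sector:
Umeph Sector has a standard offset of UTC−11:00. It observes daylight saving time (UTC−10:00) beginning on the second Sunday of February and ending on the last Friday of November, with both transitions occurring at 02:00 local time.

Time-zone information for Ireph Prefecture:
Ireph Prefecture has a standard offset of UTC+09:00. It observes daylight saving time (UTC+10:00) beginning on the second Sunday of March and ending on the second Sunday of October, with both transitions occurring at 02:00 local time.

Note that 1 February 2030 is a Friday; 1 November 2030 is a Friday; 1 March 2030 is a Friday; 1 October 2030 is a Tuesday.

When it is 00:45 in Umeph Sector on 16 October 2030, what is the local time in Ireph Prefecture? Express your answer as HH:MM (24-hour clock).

19:45

1 February 2030 is a Friday, so the first Sunday is February 3 and the second is February 10.
1 November 2030 is a Friday, so Fridays fall on 1, 8, 15, 22, 29; the last is November 29.
Daylight saving runs 10 February – 29 November; 16 October 2030 is inside that window, so Umeph Sector is at UTC−10:00.
00:45 Umeph Sector + 10h = 10:45 UTC.
1 March 2030 is a Friday, so the first Sunday is March 3 and the second is March 10.
1 October 2030 is a Tuesday, so the first Sunday is October 6 and the second is October 13.
At the standard offset (UTC+09:00), 10:45 UTC + 9h = 19:45 Ireph Prefecture standard time.
The standard-time date in Ireph Prefecture, 16 October 2030, does not fall between 10 March and 13 October, so daylight saving is not in effect and Ireph Prefecture is at UTC+09:00.
10:45 UTC + 9h = 19:45 Ireph Prefecture.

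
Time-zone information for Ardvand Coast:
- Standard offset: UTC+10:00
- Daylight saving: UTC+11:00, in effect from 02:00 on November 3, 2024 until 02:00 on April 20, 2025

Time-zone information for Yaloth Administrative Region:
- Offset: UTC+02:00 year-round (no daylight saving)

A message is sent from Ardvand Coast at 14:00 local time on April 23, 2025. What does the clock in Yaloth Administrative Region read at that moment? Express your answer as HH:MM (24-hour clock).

06:00

April 23, 2025 does not fall between 3 November 2024 and 20 April 2025, so daylight saving is not in effect and Ardvand Coast is at UTC+10:00.
14:00 Ardvand Coast − 10h = 04:00 UTC.
Yaloth Administrative Region has no daylight saving, so its offset is UTC+02:00 year-round.
04:00 UTC + 2h = 06:00 Yaloth Administrative Region.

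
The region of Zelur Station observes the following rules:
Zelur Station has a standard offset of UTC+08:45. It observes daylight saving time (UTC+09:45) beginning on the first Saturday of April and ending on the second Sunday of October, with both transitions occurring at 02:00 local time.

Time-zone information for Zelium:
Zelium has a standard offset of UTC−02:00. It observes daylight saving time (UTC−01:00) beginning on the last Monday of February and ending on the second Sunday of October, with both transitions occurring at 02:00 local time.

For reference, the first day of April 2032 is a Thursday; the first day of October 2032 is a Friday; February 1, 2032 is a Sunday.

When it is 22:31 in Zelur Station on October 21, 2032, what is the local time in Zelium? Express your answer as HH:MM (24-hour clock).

11:46

1 April 2032 is a Thursday, so the first Saturday is April 3.
1 October 2032 is a Friday, so the first Sunday is October 3 and the second is October 10.
October 21, 2032 is outside the daylight-saving period (3 April – 10 October), so Zelur Station is on standard time, UTC+08:45.
22:31 Zelur Station − 8h45m = 13:46 UTC.
1 February 2032 is a Sunday, so Mondays fall on 2, 9, 16, 23; the last is February 23.
1 October 2032 is a Friday, so the first Sunday is October 3 and the second is October 10.
At the standard offset (UTC−02:00), 13:46 UTC − 2h = 11:46 Zelium standard time.
The standard-time date in Zelium, October 21, 2032, does not fall between 23 February and 10 October, so daylight saving is not in effect and Zelium is at UTC−02:00.
13:46 UTC − 2h = 11:46 Zelium.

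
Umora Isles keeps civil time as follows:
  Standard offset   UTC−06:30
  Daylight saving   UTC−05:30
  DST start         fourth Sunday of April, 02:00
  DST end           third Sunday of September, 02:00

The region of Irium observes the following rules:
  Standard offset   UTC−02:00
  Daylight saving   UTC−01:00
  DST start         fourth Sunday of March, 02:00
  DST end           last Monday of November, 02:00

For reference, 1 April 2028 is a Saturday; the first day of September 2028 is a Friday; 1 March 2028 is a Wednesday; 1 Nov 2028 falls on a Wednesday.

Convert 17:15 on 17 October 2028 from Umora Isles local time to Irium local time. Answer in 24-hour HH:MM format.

22:45

1 April 2028 is a Saturday, so the first Sunday is April 2 and the fourth is April 23.
1 September 2028 is a Friday, so the first Sunday is September 3 and the third is September 17.
17 October 2028 is outside the daylight-saving period (23 April – 17 September), so Umora Isles is on standard time, UTC−06:30.
17:15 Umora Isles + 6h30m = 23:45 UTC.
1 March 2028 is a Wednesday, so the first Sunday is March 5 and the fourth is March 26.
1 November 2028 is a Wednesday, so Mondays fall on 6, 13, 20, 27; the last is November 27.
At the standard offset (UTC−02:00), 23:45 UTC − 2h = 21:45 Irium standard time.
The standard-time date in Irium, 17 October 2028, falls between 26 March and 27 November, so daylight saving is in effect and Irium is at UTC−01:00.
23:45 UTC − 1h = 22:45 Irium.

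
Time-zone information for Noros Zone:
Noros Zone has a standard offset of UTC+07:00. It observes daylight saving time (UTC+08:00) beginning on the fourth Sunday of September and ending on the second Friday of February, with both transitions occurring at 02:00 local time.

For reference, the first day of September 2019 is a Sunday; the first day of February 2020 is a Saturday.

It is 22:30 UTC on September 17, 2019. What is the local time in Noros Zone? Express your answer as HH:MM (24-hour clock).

1 September 2019 is a Sunday, so the first Sunday is September 1 and the fourth is September 22.
1 February 2020 is a Saturday, so the first Friday is February 7 and the second is February 14.
At the standard offset (UTC+07:00), 22:30 UTC + 7h = 05:30 Noros Zone standard time (rolling into the next day, 18 September 2019).
Daylight saving runs 22 September 2019 – 14 February 2020; the standard-time date in Noros Zone, September 18, 2019, is outside that window, so Noros Zone is on standard time at UTC+07:00.
22:30 UTC + 7h = 05:30 local (rolling into the next day, 18 September 2019).

05:30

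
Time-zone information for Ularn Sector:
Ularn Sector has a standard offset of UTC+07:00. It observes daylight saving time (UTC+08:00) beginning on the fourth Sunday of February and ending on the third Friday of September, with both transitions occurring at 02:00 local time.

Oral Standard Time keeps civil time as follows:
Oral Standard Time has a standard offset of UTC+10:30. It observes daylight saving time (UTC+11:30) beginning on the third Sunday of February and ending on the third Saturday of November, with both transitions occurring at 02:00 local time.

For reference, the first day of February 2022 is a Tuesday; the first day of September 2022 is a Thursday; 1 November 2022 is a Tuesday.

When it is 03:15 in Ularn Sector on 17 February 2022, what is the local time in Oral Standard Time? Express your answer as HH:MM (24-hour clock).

06:45

1 February 2022 is a Tuesday, so the first Sunday is February 6 and the fourth is February 27.
1 September 2022 is a Thursday, so the first Friday is September 2 and the third is September 16.
Daylight saving runs 27 February – 16 September; 17 February 2022 is outside that window, so Ularn Sector is on standard time at UTC+07:00.
03:15 Ularn Sector − 7h = 20:15 UTC (rolling into the previous day, 16 February 2022).
1 February 2022 is a Tuesday, so the first Sunday is February 6 and the third is February 20.
1 November 2022 is a Tuesday, so the first Saturday is November 5 and the third is November 19.
At the standard offset (UTC+10:30), 20:15 UTC + 10h30m = 06:45 Oral Standard Time standard time (rolling into the next day, 17 February 2022).
Daylight saving runs 20 February – 19 November; the standard-time date in Oral Standard Time, 17 February 2022, is outside that window, so Oral Standard Time is on standard time at UTC+10:30.
20:15 UTC + 10h30m = 06:45 Oral Standard Time (rolling into the next day, 17 February 2022).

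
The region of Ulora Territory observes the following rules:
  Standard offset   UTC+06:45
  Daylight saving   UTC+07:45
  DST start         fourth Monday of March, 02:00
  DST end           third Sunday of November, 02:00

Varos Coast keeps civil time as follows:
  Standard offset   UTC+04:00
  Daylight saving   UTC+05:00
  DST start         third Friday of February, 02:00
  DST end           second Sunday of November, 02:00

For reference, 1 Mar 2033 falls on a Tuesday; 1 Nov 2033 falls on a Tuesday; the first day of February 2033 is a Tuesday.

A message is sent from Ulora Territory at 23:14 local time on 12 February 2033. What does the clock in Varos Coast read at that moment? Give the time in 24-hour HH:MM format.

1 March 2033 is a Tuesday, so the first Monday is March 7 and the fourth is March 28.
1 November 2033 is a Tuesday, so the first Sunday is November 6 and the third is November 20.
12 February 2033 does not fall between 28 March and 20 November, so daylight saving is not in effect and Ulora Territory is at UTC+06:45.
23:14 Ulora Territory − 6h45m = 16:29 UTC.
1 February 2033 is a Tuesday, so the first Friday is February 4 and the third is February 18.
1 November 2033 is a Tuesday, so the first Sunday is November 6 and the second is November 13.
At the standard offset (UTC+04:00), 16:29 UTC + 4h = 20:29 Varos Coast standard time.
The standard-time date in Varos Coast, 12 February 2033, does not fall between 18 February and 13 November, so daylight saving is not in effect and Varos Coast is at UTC+04:00.
16:29 UTC + 4h = 20:29 Varos Coast.

20:29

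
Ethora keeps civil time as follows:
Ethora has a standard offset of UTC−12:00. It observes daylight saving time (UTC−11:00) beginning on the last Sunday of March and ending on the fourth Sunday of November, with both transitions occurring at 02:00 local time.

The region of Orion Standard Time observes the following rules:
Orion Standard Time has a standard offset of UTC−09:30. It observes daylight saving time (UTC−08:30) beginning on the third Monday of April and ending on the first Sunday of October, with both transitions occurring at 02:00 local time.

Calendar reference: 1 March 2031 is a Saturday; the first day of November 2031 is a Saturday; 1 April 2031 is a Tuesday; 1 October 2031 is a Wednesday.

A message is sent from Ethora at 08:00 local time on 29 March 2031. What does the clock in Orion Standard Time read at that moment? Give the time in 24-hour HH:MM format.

1 March 2031 is a Saturday, so Sundays fall on 2, 9, 16, 23, 30; the last is March 30.
1 November 2031 is a Saturday, so the first Sunday is November 2 and the fourth is November 23.
29 March 2031 is outside the daylight-saving period (30 March – 23 November), so Ethora is on standard time, UTC−12:00.
08:00 Ethora + 12h = 20:00 UTC.
1 April 2031 is a Tuesday, so the first Monday is April 7 and the third is April 21.
1 October 2031 is a Wednesday, so the first Sunday is October 5.
At the standard offset (UTC−09:30), 20:00 UTC − 9h30m = 10:30 Orion Standard Time standard time.
The standard-time date in Orion Standard Time, 29 March 2031, is outside the daylight-saving period (21 April – 5 October), so Orion Standard Time is on standard time, UTC−09:30.
20:00 UTC − 9h30m = 10:30 Orion Standard Time.

10:30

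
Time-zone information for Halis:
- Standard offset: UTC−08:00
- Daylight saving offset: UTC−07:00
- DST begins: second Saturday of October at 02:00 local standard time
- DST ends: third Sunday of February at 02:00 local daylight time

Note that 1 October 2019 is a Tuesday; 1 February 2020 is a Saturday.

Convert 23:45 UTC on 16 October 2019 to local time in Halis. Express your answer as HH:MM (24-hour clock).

16:45

1 October 2019 is a Tuesday, so the first Saturday is October 5 and the second is October 12.
1 February 2020 is a Saturday, so the first Sunday is February 2 and the third is February 16.
At the standard offset (UTC−08:00), 23:45 UTC − 8h = 15:45 Halis standard time.
The standard-time date in Halis, 16 October 2019, lies within the daylight-saving period (12 October 2019 – 16 February 2020), so Halis is on daylight time, UTC−07:00.
23:45 UTC − 7h = 16:45 local.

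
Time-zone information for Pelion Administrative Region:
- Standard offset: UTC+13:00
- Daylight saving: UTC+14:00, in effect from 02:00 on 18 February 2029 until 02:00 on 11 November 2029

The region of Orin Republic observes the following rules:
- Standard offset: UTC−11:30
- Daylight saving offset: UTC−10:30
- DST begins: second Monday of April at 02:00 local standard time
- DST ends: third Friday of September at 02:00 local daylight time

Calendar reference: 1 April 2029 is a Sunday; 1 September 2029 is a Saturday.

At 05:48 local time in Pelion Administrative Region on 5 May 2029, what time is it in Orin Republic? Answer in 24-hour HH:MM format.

05:18

5 May 2029 falls between 18 February and 11 November, so daylight saving is in effect and Pelion Administrative Region is at UTC+14:00.
05:48 Pelion Administrative Region − 14h = 15:48 UTC (rolling into the previous day, 4 May 2029).
1 April 2029 is a Sunday, so the first Monday is April 2 and the second is April 9.
1 September 2029 is a Saturday, so the first Friday is September 7 and the third is September 21.
At the standard offset (UTC−11:30), 15:48 UTC − 11h30m = 04:18 Orin Republic standard time.
Daylight saving runs 9 April – 21 September; the standard-time date in Orin Republic, 4 May 2029, is inside that window, so Orin Republic is at UTC−10:30.
15:48 UTC − 10h30m = 05:18 Orin Republic.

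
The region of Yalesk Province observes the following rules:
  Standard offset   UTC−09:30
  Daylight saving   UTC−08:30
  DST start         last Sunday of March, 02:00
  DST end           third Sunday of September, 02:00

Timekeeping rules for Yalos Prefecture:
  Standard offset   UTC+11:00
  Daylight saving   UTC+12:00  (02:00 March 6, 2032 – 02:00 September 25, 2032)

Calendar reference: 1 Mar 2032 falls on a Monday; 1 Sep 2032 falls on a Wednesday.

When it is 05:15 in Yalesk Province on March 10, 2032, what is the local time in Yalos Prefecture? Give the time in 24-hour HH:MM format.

1 March 2032 is a Monday, so Sundays fall on 7, 14, 21, 28; the last is March 28.
1 September 2032 is a Wednesday, so the first Sunday is September 5 and the third is September 19.
March 10, 2032 does not fall between 28 March and 19 September, so daylight saving is not in effect and Yalesk Province is at UTC−09:30.
05:15 Yalesk Province + 9h30m = 14:45 UTC.
At the standard offset (UTC+11:00), 14:45 UTC + 11h = 01:45 Yalos Prefecture standard time (rolling into the next day, 11 March 2032).
Daylight saving runs 6 March – 25 September; the standard-time date in Yalos Prefecture, March 11, 2032, is inside that window, so Yalos Prefecture is at UTC+12:00.
14:45 UTC + 12h = 02:45 Yalos Prefecture (rolling into the next day, 11 March 2032).

02:45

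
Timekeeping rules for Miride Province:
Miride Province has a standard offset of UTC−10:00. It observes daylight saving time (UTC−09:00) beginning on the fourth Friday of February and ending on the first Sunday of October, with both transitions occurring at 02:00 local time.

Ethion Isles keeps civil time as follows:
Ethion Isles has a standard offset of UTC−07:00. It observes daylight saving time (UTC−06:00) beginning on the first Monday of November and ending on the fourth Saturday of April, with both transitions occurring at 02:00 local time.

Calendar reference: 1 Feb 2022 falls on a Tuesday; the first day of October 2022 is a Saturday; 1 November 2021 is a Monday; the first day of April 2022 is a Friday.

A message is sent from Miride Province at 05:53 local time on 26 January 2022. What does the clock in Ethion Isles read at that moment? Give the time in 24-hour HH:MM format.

1 February 2022 is a Tuesday, so the first Friday is February 4 and the fourth is February 25.
1 October 2022 is a Saturday, so the first Sunday is October 2.
26 January 2022 is outside the daylight-saving period (25 February – 2 October), so Miride Province is on standard time, UTC−10:00.
05:53 Miride Province + 10h = 15:53 UTC.
1 November 2021 is a Monday, so the first Monday is November 1.
1 April 2022 is a Friday, so the first Saturday is April 2 and the fourth is April 23.
At the standard offset (UTC−07:00), 15:53 UTC − 7h = 08:53 Ethion Isles standard time.
Daylight saving runs 1 November 2021 – 23 April 2022; the standard-time date in Ethion Isles, 26 January 2022, is inside that window, so Ethion Isles is at UTC−06:00.
15:53 UTC − 6h = 09:53 Ethion Isles.

09:53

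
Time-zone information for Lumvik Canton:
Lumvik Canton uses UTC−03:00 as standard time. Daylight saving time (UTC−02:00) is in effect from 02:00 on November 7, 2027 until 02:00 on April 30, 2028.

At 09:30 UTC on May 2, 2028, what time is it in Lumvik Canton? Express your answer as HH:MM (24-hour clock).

At the standard offset (UTC−03:00), 09:30 UTC − 3h = 06:30 Lumvik Canton standard time.
The standard-time date in Lumvik Canton, May 2, 2028, is outside the daylight-saving period (7 November 2027 – 30 April 2028), so Lumvik Canton is on standard time, UTC−03:00.
09:30 UTC − 3h = 06:30 local.

06:30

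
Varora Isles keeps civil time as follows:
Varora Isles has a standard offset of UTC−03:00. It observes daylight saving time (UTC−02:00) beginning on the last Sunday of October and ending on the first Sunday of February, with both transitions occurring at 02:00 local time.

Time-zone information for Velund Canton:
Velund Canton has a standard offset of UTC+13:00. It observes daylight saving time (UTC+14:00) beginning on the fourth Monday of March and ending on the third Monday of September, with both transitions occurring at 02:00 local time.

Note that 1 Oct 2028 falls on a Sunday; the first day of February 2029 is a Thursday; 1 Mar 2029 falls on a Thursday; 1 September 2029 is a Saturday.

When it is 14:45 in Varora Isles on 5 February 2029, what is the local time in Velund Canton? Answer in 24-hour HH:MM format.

1 October 2028 is a Sunday, so Sundays fall on 1, 8, 15, 22, 29; the last is October 29.
1 February 2029 is a Thursday, so the first Sunday is February 4.
Daylight saving runs 29 October 2028 – 4 February 2029; 5 February 2029 is outside that window, so Varora Isles is on standard time at UTC−03:00.
14:45 Varora Isles + 3h = 17:45 UTC.
1 March 2029 is a Thursday, so the first Monday is March 5 and the fourth is March 26.
1 September 2029 is a Saturday, so the first Monday is September 3 and the third is September 17.
At the standard offset (UTC+13:00), 17:45 UTC + 13h = 06:45 Velund Canton standard time (rolling into the next day, 6 February 2029).
Daylight saving runs 26 March – 17 September; the standard-time date in Velund Canton, 6 February 2029, is outside that window, so Velund Canton is on standard time at UTC+13:00.
17:45 UTC + 13h = 06:45 Velund Canton (rolling into the next day, 6 February 2029).

06:45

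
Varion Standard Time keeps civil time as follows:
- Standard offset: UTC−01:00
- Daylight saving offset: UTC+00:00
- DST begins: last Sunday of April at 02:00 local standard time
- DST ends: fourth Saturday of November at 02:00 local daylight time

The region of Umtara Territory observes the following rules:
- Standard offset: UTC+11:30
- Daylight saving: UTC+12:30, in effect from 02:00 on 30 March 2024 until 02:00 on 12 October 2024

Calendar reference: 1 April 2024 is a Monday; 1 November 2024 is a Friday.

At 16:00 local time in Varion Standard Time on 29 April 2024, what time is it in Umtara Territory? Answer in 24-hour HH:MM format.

04:30

1 April 2024 is a Monday, so Sundays fall on 7, 14, 21, 28; the last is April 28.
1 November 2024 is a Friday, so the first Saturday is November 2 and the fourth is November 23.
Daylight saving runs 28 April – 23 November; 29 April 2024 is inside that window, so Varion Standard Time is at UTC+00:00.
16:00 Varion Standard Time − 0h = 16:00 UTC.
At the standard offset (UTC+11:30), 16:00 UTC + 11h30m = 03:30 Umtara Territory standard time (rolling into the next day, 30 April 2024).
The standard-time date in Umtara Territory, 30 April 2024, lies within the daylight-saving period (30 March – 12 October), so Umtara Territory is on daylight time, UTC+12:30.
16:00 UTC + 12h30m = 04:30 Umtara Territory (rolling into the next day, 30 April 2024).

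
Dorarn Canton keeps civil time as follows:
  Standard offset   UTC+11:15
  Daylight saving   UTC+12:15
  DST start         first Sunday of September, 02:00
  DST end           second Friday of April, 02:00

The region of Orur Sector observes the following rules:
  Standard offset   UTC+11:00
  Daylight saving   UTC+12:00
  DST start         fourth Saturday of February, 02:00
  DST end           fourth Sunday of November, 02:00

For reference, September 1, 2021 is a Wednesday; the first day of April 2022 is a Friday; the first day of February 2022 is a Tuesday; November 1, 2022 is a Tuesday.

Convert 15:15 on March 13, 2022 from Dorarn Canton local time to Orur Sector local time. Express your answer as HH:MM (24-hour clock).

1 September 2021 is a Wednesday, so the first Sunday is September 5.
1 April 2022 is a Friday, so the first Friday is April 1 and the second is April 8.
March 13, 2022 lies within the daylight-saving period (5 September 2021 – 8 April 2022), so Dorarn Canton is on daylight time, UTC+12:15.
15:15 Dorarn Canton − 12h15m = 03:00 UTC.
1 February 2022 is a Tuesday, so the first Saturday is February 5 and the fourth is February 26.
1 November 2022 is a Tuesday, so the first Sunday is November 6 and the fourth is November 27.
At the standard offset (UTC+11:00), 03:00 UTC + 11h = 14:00 Orur Sector standard time.
Daylight saving runs 26 February – 27 November; the standard-time date in Orur Sector, March 13, 2022, is inside that window, so Orur Sector is at UTC+12:00.
03:00 UTC + 12h = 15:00 Orur Sector.

15:00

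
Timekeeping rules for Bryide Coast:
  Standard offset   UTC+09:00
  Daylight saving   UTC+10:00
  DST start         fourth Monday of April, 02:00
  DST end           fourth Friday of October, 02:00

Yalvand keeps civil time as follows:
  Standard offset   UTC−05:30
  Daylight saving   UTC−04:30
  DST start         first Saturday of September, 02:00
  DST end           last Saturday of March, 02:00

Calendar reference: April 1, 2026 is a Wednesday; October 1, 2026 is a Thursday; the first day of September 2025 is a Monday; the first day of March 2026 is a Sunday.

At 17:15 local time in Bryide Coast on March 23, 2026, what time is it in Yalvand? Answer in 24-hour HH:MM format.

03:45

1 April 2026 is a Wednesday, so the first Monday is April 6 and the fourth is April 27.
1 October 2026 is a Thursday, so the first Friday is October 2 and the fourth is October 23.
Daylight saving runs 27 April – 23 October; March 23, 2026 is outside that window, so Bryide Coast is on standard time at UTC+09:00.
17:15 Bryide Coast − 9h = 08:15 UTC.
1 September 2025 is a Monday, so the first Saturday is September 6.
1 March 2026 is a Sunday, so Saturdays fall on 7, 14, 21, 28; the last is March 28.
At the standard offset (UTC−05:30), 08:15 UTC − 5h30m = 02:45 Yalvand standard time.
The standard-time date in Yalvand, March 23, 2026, falls between 6 September 2025 and 28 March 2026, so daylight saving is in effect and Yalvand is at UTC−04:30.
08:15 UTC − 4h30m = 03:45 Yalvand.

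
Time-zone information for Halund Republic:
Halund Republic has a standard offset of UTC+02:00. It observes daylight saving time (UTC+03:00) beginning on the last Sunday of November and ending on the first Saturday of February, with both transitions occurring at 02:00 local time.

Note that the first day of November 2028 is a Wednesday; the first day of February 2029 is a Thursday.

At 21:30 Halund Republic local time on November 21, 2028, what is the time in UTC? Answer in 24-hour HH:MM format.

19:30

1 November 2028 is a Wednesday, so Sundays fall on 5, 12, 19, 26; the last is November 26.
1 February 2029 is a Thursday, so the first Saturday is February 3.
November 21, 2028 does not fall between 26 November 2028 and 3 February 2029, so daylight saving is not in effect and Halund Republic is at UTC+02:00.
21:30 local − 2h = 19:30 UTC.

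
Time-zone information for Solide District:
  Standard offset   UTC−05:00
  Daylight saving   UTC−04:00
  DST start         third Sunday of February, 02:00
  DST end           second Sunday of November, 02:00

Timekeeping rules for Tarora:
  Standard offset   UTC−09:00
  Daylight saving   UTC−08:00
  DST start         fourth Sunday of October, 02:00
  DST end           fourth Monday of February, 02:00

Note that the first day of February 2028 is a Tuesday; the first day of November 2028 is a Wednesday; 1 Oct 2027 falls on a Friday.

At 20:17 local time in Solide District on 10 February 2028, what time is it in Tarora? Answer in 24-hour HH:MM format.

17:17

1 February 2028 is a Tuesday, so the first Sunday is February 6 and the third is February 20.
1 November 2028 is a Wednesday, so the first Sunday is November 5 and the second is November 12.
10 February 2028 does not fall between 20 February and 12 November, so daylight saving is not in effect and Solide District is at UTC−05:00.
20:17 Solide District + 5h = 01:17 UTC (rolling into the next day, 11 February 2028).
1 October 2027 is a Friday, so the first Sunday is October 3 and the fourth is October 24.
1 February 2028 is a Tuesday, so the first Monday is February 7 and the fourth is February 28.
At the standard offset (UTC−09:00), 01:17 UTC − 9h = 16:17 Tarora standard time (rolling into the previous day, 10 February 2028).
The standard-time date in Tarora, 10 February 2028, lies within the daylight-saving period (24 October 2027 – 28 February 2028), so Tarora is on daylight time, UTC−08:00.
01:17 UTC − 8h = 17:17 Tarora (rolling into the previous day, 10 February 2028).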